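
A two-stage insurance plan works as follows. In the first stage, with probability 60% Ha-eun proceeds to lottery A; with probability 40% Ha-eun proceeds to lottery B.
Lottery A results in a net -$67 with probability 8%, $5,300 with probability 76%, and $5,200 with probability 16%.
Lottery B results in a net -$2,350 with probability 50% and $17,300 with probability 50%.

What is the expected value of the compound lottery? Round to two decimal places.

$5,902.78

EV(A) = 0.08 × (-67) + 0.76 × 5300 + 0.16 × 5200 = -5.36 + 4028 + 832 = 4854.64
EV(B) = 0.5 × (-2350) + 0.5 × 17300 = -1175 + 8650 = 7475
Overall = 0.6 × 4854.64 + 0.4 × 7475 = 2912.784 + 2990 = 5902.784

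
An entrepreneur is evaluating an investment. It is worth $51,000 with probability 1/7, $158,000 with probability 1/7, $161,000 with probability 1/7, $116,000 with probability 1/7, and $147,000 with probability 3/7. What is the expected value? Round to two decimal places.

$132,428.57

EV = 1/7 × 51000 + 1/7 × 158000 + 1/7 × 161000 + 1/7 × 116000 + 3/7 × 147000 = 7285.7143 + 22571.4286 + 23000 + 16571.4286 + 63000 = 132428.5714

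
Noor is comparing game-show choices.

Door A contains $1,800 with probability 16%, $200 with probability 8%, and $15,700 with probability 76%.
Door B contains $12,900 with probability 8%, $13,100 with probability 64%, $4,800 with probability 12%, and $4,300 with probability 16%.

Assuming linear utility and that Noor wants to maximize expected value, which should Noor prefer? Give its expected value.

Door A = 0.16 × 1800 + 0.08 × 200 + 0.76 × 15700 = 288 + 16 + 11932 = 12236
Door B = 0.08 × 12900 + 0.64 × 13100 + 0.12 × 4800 + 0.16 × 4300 = 1032 + 8384 + 576 + 688 = 10680

Door A ($12,236)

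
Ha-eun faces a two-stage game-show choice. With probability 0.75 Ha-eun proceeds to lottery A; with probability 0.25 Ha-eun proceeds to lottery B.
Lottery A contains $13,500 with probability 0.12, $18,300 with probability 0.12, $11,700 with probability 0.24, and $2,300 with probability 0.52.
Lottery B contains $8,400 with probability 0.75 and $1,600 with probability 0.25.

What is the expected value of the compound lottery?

EV(A) = 0.12 × 13500 + 0.12 × 18300 + 0.24 × 11700 + 0.52 × 2300 = 1620 + 2196 + 2808 + 1196 = 7820
EV(B) = 0.75 × 8400 + 0.25 × 1600 = 6300 + 400 = 6700
Overall = 0.75 × 7820 + 0.25 × 6700 = 5865 + 1675 = 7540

$7,540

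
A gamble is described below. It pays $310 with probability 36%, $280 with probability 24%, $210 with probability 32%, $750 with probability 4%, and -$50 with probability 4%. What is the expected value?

EV = 0.36 × 310 + 0.24 × 280 + 0.32 × 210 + 0.04 × 750 + 0.04 × (-50) = 111.6 + 67.2 + 67.2 + 30 − 2 = 274

$274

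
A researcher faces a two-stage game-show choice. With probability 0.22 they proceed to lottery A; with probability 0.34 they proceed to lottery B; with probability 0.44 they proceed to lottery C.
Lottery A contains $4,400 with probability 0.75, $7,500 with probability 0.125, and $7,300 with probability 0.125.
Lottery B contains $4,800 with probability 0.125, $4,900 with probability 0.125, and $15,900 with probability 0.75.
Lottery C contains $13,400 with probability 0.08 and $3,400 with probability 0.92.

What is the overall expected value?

EV(A) = 0.75 × 4400 + 0.125 × 7500 + 0.125 × 7300 = 3300 + 937.5 + 912.5 = 5150
EV(B) = 0.125 × 4800 + 0.125 × 4900 + 0.75 × 15900 = 600 + 612.5 + 11925 = 13137.5
EV(C) = 0.08 × 13400 + 0.92 × 3400 = 1072 + 3128 = 4200
Overall = 0.22 × 5150 + 0.34 × 13137.5 + 0.44 × 4200 = 1133 + 4466.75 + 1848 = 7447.75

$7,447.75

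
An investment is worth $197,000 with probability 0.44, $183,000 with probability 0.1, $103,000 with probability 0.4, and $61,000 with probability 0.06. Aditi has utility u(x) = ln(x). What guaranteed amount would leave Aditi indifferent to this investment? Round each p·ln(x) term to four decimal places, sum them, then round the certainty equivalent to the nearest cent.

$140,617.68

E[u] = 0.44·ln(197000) + 0.1·ln(183000) + 0.4·ln(103000) + 0.06·ln(61000) = 5.3640 + 1.2117 + 4.6170 + 0.6611 = 11.8538
CE = e^11.8538 ≈ 140617.68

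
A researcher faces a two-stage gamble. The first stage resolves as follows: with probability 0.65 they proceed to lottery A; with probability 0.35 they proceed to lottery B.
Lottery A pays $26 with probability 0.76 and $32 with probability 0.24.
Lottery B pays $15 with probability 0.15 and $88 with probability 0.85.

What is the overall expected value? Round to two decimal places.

$44.80

EV(A) = 0.76 × 26 + 0.24 × 32 = 19.76 + 7.68 = 27.44
EV(B) = 0.15 × 15 + 0.85 × 88 = 2.25 + 74.8 = 77.05
Overall = 0.65 × 27.44 + 0.35 × 77.05 = 17.836 + 26.9675 = 44.8035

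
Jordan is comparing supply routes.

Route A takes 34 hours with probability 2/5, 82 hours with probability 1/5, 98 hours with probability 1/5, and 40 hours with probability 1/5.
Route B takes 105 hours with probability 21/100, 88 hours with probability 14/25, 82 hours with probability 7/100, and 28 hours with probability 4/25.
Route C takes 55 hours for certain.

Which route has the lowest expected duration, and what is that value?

Route A = 2/5 × 34 + 1/5 × 82 + 1/5 × 98 + 1/5 × 40 = 13.6 + 16.4 + 19.6 + 8 = 57.6
Route B = 21/100 × 105 + 14/25 × 88 + 7/100 × 82 + 4/25 × 28 = 22.05 + 49.28 + 5.74 + 4.48 = 81.55
Route C: 55 (certain)

Route C (55 hours)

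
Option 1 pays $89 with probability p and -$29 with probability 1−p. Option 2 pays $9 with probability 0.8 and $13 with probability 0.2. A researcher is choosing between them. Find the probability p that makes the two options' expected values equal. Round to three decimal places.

p = 0.329

EV(Option 2) = 0.8 × 9 + 0.2 × 13 = 7.2 + 2.6 = 9.8
p·89 + (1−p)·(-29) = 9.8
118p − 29 = 9.8
p = (9.8 + 29) / 118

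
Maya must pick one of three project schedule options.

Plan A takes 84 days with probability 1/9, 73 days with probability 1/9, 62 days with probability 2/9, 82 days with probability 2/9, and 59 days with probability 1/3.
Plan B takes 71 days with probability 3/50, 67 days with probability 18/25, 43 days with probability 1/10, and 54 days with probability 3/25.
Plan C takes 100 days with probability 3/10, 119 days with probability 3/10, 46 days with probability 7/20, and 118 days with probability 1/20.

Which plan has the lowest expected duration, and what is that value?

Plan B (63.28 days)

Plan A = 1/9 × 84 + 1/9 × 73 + 2/9 × 62 + 2/9 × 82 + 1/3 × 59 = 9.3333 + 8.1111 + 13.7778 + 18.2222 + 19.6667 = 69.1111
Plan B = 3/50 × 71 + 18/25 × 67 + 1/10 × 43 + 3/25 × 54 = 4.26 + 48.24 + 4.3 + 6.48 = 63.28
Plan C = 3/10 × 100 + 3/10 × 119 + 7/20 × 46 + 1/20 × 118 = 30 + 35.7 + 16.1 + 5.9 = 87.7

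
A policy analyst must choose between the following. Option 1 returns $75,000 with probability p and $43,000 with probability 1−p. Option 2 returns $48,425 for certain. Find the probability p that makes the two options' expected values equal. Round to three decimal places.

p = 0.170

p·75000 + (1−p)·43000 = 48425
32000p + 43000 = 48425
p = (48425 − 43000) / 32000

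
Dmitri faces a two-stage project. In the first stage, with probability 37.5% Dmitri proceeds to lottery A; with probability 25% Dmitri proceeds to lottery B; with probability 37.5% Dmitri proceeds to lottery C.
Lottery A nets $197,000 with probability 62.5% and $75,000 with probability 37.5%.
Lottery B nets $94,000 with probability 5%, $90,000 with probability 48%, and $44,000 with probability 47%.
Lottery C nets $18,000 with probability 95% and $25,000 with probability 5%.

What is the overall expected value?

$80,745

EV(A) = 0.625 × 197000 + 0.375 × 75000 = 123125 + 28125 = 151250
EV(B) = 0.05 × 94000 + 0.48 × 90000 + 0.47 × 44000 = 4700 + 43200 + 20680 = 68580
EV(C) = 0.95 × 18000 + 0.05 × 25000 = 17100 + 1250 = 18350
Overall = 0.375 × 151250 + 0.25 × 68580 + 0.375 × 18350 = 56718.75 + 17145 + 6881.25 = 80745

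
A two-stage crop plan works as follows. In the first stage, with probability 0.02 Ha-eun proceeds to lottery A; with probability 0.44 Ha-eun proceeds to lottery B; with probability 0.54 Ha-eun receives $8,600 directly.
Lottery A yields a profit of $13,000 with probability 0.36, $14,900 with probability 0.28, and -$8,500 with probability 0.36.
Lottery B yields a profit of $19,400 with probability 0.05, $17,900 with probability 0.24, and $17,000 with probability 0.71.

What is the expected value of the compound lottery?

EV(A) = 0.36 × 13000 + 0.28 × 14900 + 0.36 × (-8500) = 4680 + 4172 − 3060 = 5792
EV(B) = 0.05 × 19400 + 0.24 × 17900 + 0.71 × 17000 = 970 + 4296 + 12070 = 17336
Branch C: 8600 (certain)
Overall = 0.02 × 5792 + 0.44 × 17336 + 0.54 × 8600 = 115.84 + 7627.84 + 4644 = 12387.68

$12,387.68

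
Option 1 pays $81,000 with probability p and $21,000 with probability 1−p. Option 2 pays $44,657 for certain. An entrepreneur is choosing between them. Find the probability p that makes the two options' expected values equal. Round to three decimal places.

p = 0.394

p·81000 + (1−p)·21000 = 44657
60000p + 21000 = 44657
p = (44657 − 21000) / 60000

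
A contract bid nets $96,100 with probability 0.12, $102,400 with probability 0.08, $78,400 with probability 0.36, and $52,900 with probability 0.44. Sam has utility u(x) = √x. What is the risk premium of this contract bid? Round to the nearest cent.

E[u] = 0.12·√96100 + 0.08·√102400 + 0.36·√78400 + 0.44·√52900 = 0.12·310 + 0.08·320 + 0.36·280 + 0.44·230 = 264.8
CE = (264.8)² = 70119.04
Risk premium = EV − CE = 71224 − 70119.04 = 1104.96

$1,104.96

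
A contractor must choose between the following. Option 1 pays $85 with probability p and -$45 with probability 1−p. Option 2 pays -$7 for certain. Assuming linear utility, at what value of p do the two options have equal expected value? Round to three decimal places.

p·85 + (1−p)·(-45) = -7
130p − 45 = -7
p = (-7 + 45) / 130

p = 0.292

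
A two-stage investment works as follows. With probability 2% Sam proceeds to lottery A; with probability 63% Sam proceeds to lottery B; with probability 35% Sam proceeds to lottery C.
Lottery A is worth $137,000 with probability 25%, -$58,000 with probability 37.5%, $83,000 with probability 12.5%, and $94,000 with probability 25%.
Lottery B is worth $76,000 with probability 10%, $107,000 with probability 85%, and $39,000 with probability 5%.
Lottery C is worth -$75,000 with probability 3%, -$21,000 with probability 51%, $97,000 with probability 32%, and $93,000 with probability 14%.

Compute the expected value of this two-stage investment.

$75,127.50

EV(A) = 0.25 × 137000 + 0.375 × (-58000) + 0.125 × 83000 + 0.25 × 94000 = 34250 − 21750 + 10375 + 23500 = 46375
EV(B) = 0.1 × 76000 + 0.85 × 107000 + 0.05 × 39000 = 7600 + 90950 + 1950 = 100500
EV(C) = 0.03 × (-75000) + 0.51 × (-21000) + 0.32 × 97000 + 0.14 × 93000 = -2250 − 10710 + 31040 + 13020 = 31100
Overall = 0.02 × 46375 + 0.63 × 100500 + 0.35 × 31100 = 927.5 + 63315 + 10885 = 75127.5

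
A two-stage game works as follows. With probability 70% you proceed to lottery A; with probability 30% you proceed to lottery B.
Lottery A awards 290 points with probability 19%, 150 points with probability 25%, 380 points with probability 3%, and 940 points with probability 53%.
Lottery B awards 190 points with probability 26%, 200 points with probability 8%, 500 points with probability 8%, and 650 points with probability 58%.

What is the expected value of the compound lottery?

EV(A) = 0.19 × 290 + 0.25 × 150 + 0.03 × 380 + 0.53 × 940 = 55.1 + 37.5 + 11.4 + 498.2 = 602.2
EV(B) = 0.26 × 190 + 0.08 × 200 + 0.08 × 500 + 0.58 × 650 = 49.4 + 16 + 40 + 377 = 482.4
Overall = 0.7 × 602.2 + 0.3 × 482.4 = 421.54 + 144.72 = 566.26

566.26 points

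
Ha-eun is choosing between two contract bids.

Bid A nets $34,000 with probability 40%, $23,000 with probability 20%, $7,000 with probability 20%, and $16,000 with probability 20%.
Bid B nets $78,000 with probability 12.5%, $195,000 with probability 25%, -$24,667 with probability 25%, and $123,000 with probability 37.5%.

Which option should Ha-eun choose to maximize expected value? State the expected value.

Bid B ($98,458.25)

Bid A = 0.4 × 34000 + 0.2 × 23000 + 0.2 × 7000 + 0.2 × 16000 = 13600 + 4600 + 1400 + 3200 = 22800
Bid B = 0.125 × 78000 + 0.25 × 195000 + 0.25 × (-24667) + 0.375 × 123000 = 9750 + 48750 − 6166.75 + 46125 = 98458.25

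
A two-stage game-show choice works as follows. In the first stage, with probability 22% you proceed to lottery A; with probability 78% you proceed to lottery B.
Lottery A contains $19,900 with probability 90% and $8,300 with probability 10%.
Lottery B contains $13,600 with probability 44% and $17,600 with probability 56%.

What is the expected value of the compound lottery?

EV(A) = 0.9 × 19900 + 0.1 × 8300 = 17910 + 830 = 18740
EV(B) = 0.44 × 13600 + 0.56 × 17600 = 5984 + 9856 = 15840
Overall = 0.22 × 18740 + 0.78 × 15840 = 4122.8 + 12355.2 = 16478

$16,478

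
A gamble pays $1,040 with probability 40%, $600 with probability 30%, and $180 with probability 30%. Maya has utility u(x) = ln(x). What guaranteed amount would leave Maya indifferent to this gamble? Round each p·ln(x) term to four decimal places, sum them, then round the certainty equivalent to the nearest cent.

E[u] = 0.4·ln(1040) + 0.3·ln(600) + 0.3·ln(180) = 2.7788 + 1.9191 + 1.5579 = 6.2558
CE = e^6.2558 ≈ 521.03

$521.03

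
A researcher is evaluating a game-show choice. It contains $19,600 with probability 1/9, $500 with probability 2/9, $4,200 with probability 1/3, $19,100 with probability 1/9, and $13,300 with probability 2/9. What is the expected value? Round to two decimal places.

$8,766.67

EV = 1/9 × 19600 + 2/9 × 500 + 1/3 × 4200 + 1/9 × 19100 + 2/9 × 13300 = 2177.7778 + 111.1111 + 1400 + 2122.2222 + 2955.5556 = 8766.6667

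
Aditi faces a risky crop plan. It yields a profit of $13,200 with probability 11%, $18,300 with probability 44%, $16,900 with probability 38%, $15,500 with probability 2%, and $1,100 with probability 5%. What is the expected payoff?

EV = 0.11 × 13200 + 0.44 × 18300 + 0.38 × 16900 + 0.02 × 15500 + 0.05 × 1100 = 1452 + 8052 + 6422 + 310 + 55 = 16291

$16,291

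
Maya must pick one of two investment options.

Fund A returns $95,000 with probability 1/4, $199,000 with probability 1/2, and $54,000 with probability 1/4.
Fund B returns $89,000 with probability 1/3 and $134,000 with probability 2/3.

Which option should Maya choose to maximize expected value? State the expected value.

Fund A ($136,750)

Fund A = 1/4 × 95000 + 1/2 × 199000 + 1/4 × 54000 = 23750 + 99500 + 13500 = 136750
Fund B = 1/3 × 89000 + 2/3 × 134000 = 29666.6667 + 89333.3333 = 119000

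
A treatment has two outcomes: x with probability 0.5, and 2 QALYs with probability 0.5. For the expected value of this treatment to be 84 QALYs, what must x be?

x = 166 QALYs

0.5·x + 0.5·2 = 84
0.5·x = 84 − 1 = 83
x = 83 / 0.5 = 166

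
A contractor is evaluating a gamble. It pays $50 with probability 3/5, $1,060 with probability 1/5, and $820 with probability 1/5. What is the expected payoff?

EV = 3/5 × 50 + 1/5 × 1060 + 1/5 × 820 = 30 + 212 + 164 = 406

$406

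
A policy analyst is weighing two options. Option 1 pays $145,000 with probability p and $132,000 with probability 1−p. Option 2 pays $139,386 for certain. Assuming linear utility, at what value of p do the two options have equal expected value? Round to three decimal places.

p = 0.568

p·145000 + (1−p)·132000 = 139386
13000p + 132000 = 139386
p = (139386 − 132000) / 13000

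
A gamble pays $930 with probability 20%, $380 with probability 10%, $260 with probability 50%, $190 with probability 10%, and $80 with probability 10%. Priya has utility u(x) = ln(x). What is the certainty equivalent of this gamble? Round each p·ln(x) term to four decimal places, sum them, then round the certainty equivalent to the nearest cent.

$300.13

E[u] = 0.2·ln(930) + 0.1·ln(380) + 0.5·ln(260) + 0.1·ln(190) + 0.1·ln(80) = 1.3670 + 0.5940 + 2.7803 + 0.5247 + 0.4382 = 5.7042
CE = e^5.7042 ≈ 300.13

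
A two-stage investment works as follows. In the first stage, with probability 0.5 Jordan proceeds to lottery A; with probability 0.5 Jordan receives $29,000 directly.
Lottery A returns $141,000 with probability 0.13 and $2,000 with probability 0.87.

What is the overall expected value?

$24,535

EV(A) = 0.13 × 141000 + 0.87 × 2000 = 18330 + 1740 = 20070
Branch B: 29000 (certain)
Overall = 0.5 × 20070 + 0.5 × 29000 = 10035 + 14500 = 24535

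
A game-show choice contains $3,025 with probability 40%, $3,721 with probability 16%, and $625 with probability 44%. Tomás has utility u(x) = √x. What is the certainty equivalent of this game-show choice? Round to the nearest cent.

$1,828.42

E[u] = 0.4·√3025 + 0.16·√3721 + 0.44·√625 = 0.4·55 + 0.16·61 + 0.44·25 = 42.76
CE = (42.76)² = 1828.4176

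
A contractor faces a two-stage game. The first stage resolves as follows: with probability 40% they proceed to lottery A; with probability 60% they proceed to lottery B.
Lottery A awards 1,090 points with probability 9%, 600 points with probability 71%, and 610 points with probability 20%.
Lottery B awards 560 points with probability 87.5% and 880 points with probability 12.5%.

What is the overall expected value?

EV(A) = 0.09 × 1090 + 0.71 × 600 + 0.2 × 610 = 98.1 + 426 + 122 = 646.1
EV(B) = 0.875 × 560 + 0.125 × 880 = 490 + 110 = 600
Overall = 0.4 × 646.1 + 0.6 × 600 = 258.44 + 360 = 618.44

618.44 points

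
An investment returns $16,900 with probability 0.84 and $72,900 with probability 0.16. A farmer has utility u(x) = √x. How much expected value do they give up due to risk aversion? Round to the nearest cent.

$2,634.24

E[u] = 0.84·√16900 + 0.16·√72900 = 0.84·130 + 0.16·270 = 152.4
CE = (152.4)² = 23225.76
Risk premium = EV − CE = 25860 − 23225.76 = 2634.24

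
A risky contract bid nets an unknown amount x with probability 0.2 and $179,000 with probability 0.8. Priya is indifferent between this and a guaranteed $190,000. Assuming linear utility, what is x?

x = $234,000

0.2·x + 0.8·179000 = 190000
0.2·x = 190000 − 143200 = 46800
x = 46800 / 0.2 = 234000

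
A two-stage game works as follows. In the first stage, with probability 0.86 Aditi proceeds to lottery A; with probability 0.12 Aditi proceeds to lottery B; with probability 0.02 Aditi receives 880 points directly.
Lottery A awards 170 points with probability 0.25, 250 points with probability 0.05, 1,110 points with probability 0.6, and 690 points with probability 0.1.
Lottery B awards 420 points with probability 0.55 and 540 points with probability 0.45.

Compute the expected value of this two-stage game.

EV(A) = 0.25 × 170 + 0.05 × 250 + 0.6 × 1110 + 0.1 × 690 = 42.5 + 12.5 + 666 + 69 = 790
EV(B) = 0.55 × 420 + 0.45 × 540 = 231 + 243 = 474
Branch C: 880 (certain)
Overall = 0.86 × 790 + 0.12 × 474 + 0.02 × 880 = 679.4 + 56.88 + 17.6 = 753.88

753.88 points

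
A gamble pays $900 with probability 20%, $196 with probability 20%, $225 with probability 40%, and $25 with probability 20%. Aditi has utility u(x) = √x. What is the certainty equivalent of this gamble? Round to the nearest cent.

$249.64

E[u] = 0.2·√900 + 0.2·√196 + 0.4·√225 + 0.2·√25 = 0.2·30 + 0.2·14 + 0.4·15 + 0.2·5 = 15.8
CE = (15.8)² = 249.64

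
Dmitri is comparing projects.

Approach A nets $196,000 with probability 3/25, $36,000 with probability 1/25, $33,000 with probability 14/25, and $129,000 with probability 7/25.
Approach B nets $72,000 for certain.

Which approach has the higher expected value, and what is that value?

Approach A ($79,560)

Approach A = 3/25 × 196000 + 1/25 × 36000 + 14/25 × 33000 + 7/25 × 129000 = 23520 + 1440 + 18480 + 36120 = 79560
Approach B: 72000 (certain)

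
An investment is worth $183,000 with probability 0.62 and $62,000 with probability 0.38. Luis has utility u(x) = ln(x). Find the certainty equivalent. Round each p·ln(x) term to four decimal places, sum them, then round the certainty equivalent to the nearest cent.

E[u] = 0.62·ln(183000) + 0.38·ln(62000) = 7.5127 + 4.1933 = 11.7060
CE = e^11.7060 ≈ 121297.32

$121,297.32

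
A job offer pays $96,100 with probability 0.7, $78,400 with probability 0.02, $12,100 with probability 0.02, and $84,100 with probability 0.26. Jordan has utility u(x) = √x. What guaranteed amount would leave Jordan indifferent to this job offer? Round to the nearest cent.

$90,120.04

E[u] = 0.7·√96100 + 0.02·√78400 + 0.02·√12100 + 0.26·√84100 = 0.7·310 + 0.02·280 + 0.02·110 + 0.26·290 = 300.2
CE = (300.2)² = 90120.04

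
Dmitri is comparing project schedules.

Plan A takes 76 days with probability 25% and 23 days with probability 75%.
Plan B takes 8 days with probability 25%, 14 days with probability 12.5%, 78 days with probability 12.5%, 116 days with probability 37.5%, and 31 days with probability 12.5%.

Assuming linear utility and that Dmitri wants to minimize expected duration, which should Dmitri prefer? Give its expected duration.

Plan A (36.25 days)

Plan A = 0.25 × 76 + 0.75 × 23 = 19 + 17.25 = 36.25
Plan B = 0.25 × 8 + 0.125 × 14 + 0.125 × 78 + 0.375 × 116 + 0.125 × 31 = 2 + 1.75 + 9.75 + 43.5 + 3.875 = 60.875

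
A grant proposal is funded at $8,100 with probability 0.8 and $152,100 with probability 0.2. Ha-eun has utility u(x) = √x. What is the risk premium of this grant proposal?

E[u] = 0.8·√8100 + 0.2·√152100 = 0.8·90 + 0.2·390 = 150
CE = (150)² = 22500
Risk premium = EV − CE = 36900 − 22500 = 14400

$14,400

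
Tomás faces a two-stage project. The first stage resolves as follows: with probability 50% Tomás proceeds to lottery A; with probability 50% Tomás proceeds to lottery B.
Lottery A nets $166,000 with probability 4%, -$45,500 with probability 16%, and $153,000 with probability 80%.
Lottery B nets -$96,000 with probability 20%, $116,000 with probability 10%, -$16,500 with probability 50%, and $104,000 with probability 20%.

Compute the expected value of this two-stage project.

EV(A) = 0.04 × 166000 + 0.16 × (-45500) + 0.8 × 153000 = 6640 − 7280 + 122400 = 121760
EV(B) = 0.2 × (-96000) + 0.1 × 116000 + 0.5 × (-16500) + 0.2 × 104000 = -19200 + 11600 − 8250 + 20800 = 4950
Overall = 0.5 × 121760 + 0.5 × 4950 = 60880 + 2475 = 63355

$63,355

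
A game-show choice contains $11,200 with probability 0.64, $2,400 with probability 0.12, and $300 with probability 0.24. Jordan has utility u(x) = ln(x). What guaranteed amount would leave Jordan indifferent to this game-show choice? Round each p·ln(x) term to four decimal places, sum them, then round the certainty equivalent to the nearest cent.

$3,904.95

E[u] = 0.64·ln(11200) + 0.12·ln(2400) + 0.24·ln(300) = 5.9671 + 0.9340 + 1.3689 = 8.2700
CE = e^8.2700 ≈ 3904.95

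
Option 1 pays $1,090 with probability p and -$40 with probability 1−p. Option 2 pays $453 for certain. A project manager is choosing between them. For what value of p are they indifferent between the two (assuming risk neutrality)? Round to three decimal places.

p = 0.436

p·1090 + (1−p)·(-40) = 453
1130p − 40 = 453
p = (453 + 40) / 1130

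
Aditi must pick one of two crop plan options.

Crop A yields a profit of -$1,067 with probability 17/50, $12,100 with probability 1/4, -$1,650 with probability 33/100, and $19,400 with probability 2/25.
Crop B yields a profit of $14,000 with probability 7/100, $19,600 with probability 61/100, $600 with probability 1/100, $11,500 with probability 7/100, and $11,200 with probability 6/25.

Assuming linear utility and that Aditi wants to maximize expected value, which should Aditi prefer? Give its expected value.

Crop A = 17/50 × (-1067) + 1/4 × 12100 + 33/100 × (-1650) + 2/25 × 19400 = -362.78 + 3025 − 544.5 + 1552 = 3669.72
Crop B = 7/100 × 14000 + 61/100 × 19600 + 1/100 × 600 + 7/100 × 11500 + 6/25 × 11200 = 980 + 11956 + 6 + 805 + 2688 = 16435

Crop B ($16,435)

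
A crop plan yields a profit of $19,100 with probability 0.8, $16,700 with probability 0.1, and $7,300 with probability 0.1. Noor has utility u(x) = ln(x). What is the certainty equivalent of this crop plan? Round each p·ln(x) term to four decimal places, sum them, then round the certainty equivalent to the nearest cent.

E[u] = 0.8·ln(19100) + 0.1·ln(16700) + 0.1·ln(7300) = 7.8860 + 0.9723 + 0.8896 = 9.7479
CE = e^9.7479 ≈ 17118.24

$17,118.24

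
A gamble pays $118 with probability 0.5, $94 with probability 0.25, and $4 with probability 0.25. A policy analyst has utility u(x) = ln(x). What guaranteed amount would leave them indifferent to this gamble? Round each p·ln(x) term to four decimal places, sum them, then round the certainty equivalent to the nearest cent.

E[u] = 0.5·ln(118) + 0.25·ln(94) + 0.25·ln(4) = 2.3853 + 1.1358 + 0.3466 = 3.8677
CE = e^3.8677 ≈ 47.83

$47.83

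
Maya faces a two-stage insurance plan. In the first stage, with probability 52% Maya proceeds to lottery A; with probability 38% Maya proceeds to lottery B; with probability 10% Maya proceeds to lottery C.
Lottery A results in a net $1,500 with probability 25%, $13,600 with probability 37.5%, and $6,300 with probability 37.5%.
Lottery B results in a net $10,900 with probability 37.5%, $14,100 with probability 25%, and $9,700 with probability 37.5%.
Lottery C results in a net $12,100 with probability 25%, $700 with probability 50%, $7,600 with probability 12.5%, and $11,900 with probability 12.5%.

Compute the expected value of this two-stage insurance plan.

EV(A) = 0.25 × 1500 + 0.375 × 13600 + 0.375 × 6300 = 375 + 5100 + 2362.5 = 7837.5
EV(B) = 0.375 × 10900 + 0.25 × 14100 + 0.375 × 9700 = 4087.5 + 3525 + 3637.5 = 11250
EV(C) = 0.25 × 12100 + 0.5 × 700 + 0.125 × 7600 + 0.125 × 11900 = 3025 + 350 + 950 + 1487.5 = 5812.5
Overall = 0.52 × 7837.5 + 0.38 × 11250 + 0.1 × 5812.5 = 4075.5 + 4275 + 581.25 = 8931.75

$8,931.75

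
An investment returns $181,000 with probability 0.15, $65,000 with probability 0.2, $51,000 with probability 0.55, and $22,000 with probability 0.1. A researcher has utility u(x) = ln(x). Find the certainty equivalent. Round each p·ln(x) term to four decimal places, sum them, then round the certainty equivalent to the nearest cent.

$59,515.97

E[u] = 0.15·ln(181000) + 0.2·ln(65000) + 0.55·ln(51000) + 0.1·ln(22000) = 1.8159 + 2.2164 + 5.9618 + 0.9999 = 10.9940
CE = e^10.9940 ≈ 59515.97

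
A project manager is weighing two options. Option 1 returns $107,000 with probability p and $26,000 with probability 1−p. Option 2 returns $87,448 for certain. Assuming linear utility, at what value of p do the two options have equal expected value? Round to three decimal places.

p·107000 + (1−p)·26000 = 87448
81000p + 26000 = 87448
p = (87448 − 26000) / 81000

p = 0.759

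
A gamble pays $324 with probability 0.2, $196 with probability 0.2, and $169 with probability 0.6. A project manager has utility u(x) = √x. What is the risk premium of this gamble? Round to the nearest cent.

E[u] = 0.2·√324 + 0.2·√196 + 0.6·√169 = 0.2·18 + 0.2·14 + 0.6·13 = 14.2
CE = (14.2)² = 201.64
Risk premium = EV − CE = 205.4 − 201.64 = 3.76

$3.76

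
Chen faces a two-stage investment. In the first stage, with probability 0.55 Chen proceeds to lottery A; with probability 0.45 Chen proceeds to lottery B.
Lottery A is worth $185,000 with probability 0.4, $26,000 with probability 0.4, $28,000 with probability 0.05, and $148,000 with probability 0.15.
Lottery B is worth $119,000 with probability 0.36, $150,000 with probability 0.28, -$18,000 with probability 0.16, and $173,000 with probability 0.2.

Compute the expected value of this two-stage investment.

EV(A) = 0.4 × 185000 + 0.4 × 26000 + 0.05 × 28000 + 0.15 × 148000 = 74000 + 10400 + 1400 + 22200 = 108000
EV(B) = 0.36 × 119000 + 0.28 × 150000 + 0.16 × (-18000) + 0.2 × 173000 = 42840 + 42000 − 2880 + 34600 = 116560
Overall = 0.55 × 108000 + 0.45 × 116560 = 59400 + 52452 = 111852

$111,852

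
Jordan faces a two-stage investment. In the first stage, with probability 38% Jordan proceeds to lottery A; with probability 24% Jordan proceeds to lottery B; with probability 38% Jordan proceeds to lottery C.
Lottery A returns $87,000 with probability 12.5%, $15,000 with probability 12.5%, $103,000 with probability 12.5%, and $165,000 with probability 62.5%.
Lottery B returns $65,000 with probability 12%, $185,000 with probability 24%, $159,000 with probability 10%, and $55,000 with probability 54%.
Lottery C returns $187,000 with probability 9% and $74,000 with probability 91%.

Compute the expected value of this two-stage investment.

EV(A) = 0.125 × 87000 + 0.125 × 15000 + 0.125 × 103000 + 0.625 × 165000 = 10875 + 1875 + 12875 + 103125 = 128750
EV(B) = 0.12 × 65000 + 0.24 × 185000 + 0.1 × 159000 + 0.54 × 55000 = 7800 + 44400 + 15900 + 29700 = 97800
EV(C) = 0.09 × 187000 + 0.91 × 74000 = 16830 + 67340 = 84170
Overall = 0.38 × 128750 + 0.24 × 97800 + 0.38 × 84170 = 48925 + 23472 + 31984.6 = 104381.6

$104,381.60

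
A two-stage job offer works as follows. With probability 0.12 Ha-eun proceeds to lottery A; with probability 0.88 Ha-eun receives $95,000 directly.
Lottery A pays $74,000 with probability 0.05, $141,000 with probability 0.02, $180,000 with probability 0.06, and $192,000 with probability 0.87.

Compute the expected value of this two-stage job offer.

$105,723.20

EV(A) = 0.05 × 74000 + 0.02 × 141000 + 0.06 × 180000 + 0.87 × 192000 = 3700 + 2820 + 10800 + 167040 = 184360
Branch B: 95000 (certain)
Overall = 0.12 × 184360 + 0.88 × 95000 = 22123.2 + 83600 = 105723.2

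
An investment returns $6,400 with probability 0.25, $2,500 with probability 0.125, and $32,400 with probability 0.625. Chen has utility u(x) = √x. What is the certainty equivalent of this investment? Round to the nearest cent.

$19,251.56

E[u] = 0.25·√6400 + 0.125·√2500 + 0.625·√32400 = 0.25·80 + 0.125·50 + 0.625·180 = 138.75
CE = (138.75)² = 19251.5625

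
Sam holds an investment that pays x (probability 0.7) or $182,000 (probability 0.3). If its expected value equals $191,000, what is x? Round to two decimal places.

0.7·x + 0.3·182000 = 191000
0.7·x = 191000 − 54600 = 136400
x = 136400 / 0.7 = 194857.1429

x = $194,857.14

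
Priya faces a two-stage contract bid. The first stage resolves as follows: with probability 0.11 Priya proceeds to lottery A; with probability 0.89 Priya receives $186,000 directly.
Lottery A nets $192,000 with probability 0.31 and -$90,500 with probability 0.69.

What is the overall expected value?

EV(A) = 0.31 × 192000 + 0.69 × (-90500) = 59520 − 62445 = -2925
Branch B: 186000 (certain)
Overall = 0.11 × (-2925) + 0.89 × 186000 = -321.75 + 165540 = 165218.25

$165,218.25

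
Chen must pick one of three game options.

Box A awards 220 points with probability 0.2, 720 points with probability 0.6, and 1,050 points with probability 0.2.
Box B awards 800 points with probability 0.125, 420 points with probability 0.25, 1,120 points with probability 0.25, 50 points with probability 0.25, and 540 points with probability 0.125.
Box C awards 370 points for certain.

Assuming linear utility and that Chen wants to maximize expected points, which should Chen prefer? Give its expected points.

Box A (686 points)

Box A = 0.2 × 220 + 0.6 × 720 + 0.2 × 1050 = 44 + 432 + 210 = 686
Box B = 0.125 × 800 + 0.25 × 420 + 0.25 × 1120 + 0.25 × 50 + 0.125 × 540 = 100 + 105 + 280 + 12.5 + 67.5 = 565
Box C: 370 (certain)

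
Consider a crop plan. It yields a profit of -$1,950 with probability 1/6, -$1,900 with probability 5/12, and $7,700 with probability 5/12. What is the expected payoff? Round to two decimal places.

$2,091.67

EV = 1/6 × (-1950) + 5/12 × (-1900) + 5/12 × 7700 = -325 − 791.6667 + 3208.3333 = 2091.6667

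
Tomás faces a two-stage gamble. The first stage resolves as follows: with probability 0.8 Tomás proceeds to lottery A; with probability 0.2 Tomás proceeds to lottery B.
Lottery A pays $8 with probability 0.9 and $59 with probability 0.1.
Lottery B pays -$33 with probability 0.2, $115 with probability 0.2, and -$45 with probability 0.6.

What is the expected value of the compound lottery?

$8.36

EV(A) = 0.9 × 8 + 0.1 × 59 = 7.2 + 5.9 = 13.1
EV(B) = 0.2 × (-33) + 0.2 × 115 + 0.6 × (-45) = -6.6 + 23 − 27 = -10.6
Overall = 0.8 × 13.1 + 0.2 × (-10.6) = 10.48 − 2.12 = 8.36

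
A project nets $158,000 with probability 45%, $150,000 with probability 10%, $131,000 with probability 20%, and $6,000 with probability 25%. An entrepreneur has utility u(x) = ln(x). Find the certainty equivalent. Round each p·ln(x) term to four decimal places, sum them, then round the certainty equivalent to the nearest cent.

E[u] = 0.45·ln(158000) + 0.1·ln(150000) + 0.2·ln(131000) + 0.25·ln(6000) = 5.3867 + 1.1918 + 2.3566 + 2.1749 = 11.1100
CE = e^11.1100 ≈ 66836.19

$66,836.19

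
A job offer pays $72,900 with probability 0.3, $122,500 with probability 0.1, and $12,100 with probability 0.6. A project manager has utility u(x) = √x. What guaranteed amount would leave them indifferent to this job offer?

$33,124

E[u] = 0.3·√72900 + 0.1·√122500 + 0.6·√12100 = 0.3·270 + 0.1·350 + 0.6·110 = 182
CE = (182)² = 33124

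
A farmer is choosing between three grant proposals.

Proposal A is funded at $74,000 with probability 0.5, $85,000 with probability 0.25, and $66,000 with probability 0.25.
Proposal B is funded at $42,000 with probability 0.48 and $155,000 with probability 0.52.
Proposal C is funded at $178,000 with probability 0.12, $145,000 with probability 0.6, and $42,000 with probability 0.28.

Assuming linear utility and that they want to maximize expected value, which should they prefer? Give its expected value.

Proposal A = 0.5 × 74000 + 0.25 × 85000 + 0.25 × 66000 = 37000 + 21250 + 16500 = 74750
Proposal B = 0.48 × 42000 + 0.52 × 155000 = 20160 + 80600 = 100760
Proposal C = 0.12 × 178000 + 0.6 × 145000 + 0.28 × 42000 = 21360 + 87000 + 11760 = 120120

Proposal C ($120,120)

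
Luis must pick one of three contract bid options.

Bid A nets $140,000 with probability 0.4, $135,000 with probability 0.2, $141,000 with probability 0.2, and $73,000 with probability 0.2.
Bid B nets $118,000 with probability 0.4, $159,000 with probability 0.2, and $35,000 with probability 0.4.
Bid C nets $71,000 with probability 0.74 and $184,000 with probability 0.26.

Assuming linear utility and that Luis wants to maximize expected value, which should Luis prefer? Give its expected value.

Bid A ($125,800)

Bid A = 0.4 × 140000 + 0.2 × 135000 + 0.2 × 141000 + 0.2 × 73000 = 56000 + 27000 + 28200 + 14600 = 125800
Bid B = 0.4 × 118000 + 0.2 × 159000 + 0.4 × 35000 = 47200 + 31800 + 14000 = 93000
Bid C = 0.74 × 71000 + 0.26 × 184000 = 52540 + 47840 = 100380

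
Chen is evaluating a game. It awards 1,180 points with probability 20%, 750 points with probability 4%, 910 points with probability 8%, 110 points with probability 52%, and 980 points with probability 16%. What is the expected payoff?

EV = 0.2 × 1180 + 0.04 × 750 + 0.08 × 910 + 0.52 × 110 + 0.16 × 980 = 236 + 30 + 72.8 + 57.2 + 156.8 = 552.8

552.8 points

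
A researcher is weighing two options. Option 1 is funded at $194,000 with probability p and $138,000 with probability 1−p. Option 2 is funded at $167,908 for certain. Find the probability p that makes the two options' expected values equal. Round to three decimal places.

p = 0.534

p·194000 + (1−p)·138000 = 167908
56000p + 138000 = 167908
p = (167908 − 138000) / 56000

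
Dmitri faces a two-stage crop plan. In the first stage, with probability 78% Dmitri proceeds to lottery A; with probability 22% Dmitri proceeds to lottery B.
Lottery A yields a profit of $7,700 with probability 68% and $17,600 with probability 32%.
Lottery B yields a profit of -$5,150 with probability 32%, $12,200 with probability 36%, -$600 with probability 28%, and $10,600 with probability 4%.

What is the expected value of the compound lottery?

$9,137.04

EV(A) = 0.68 × 7700 + 0.32 × 17600 = 5236 + 5632 = 10868
EV(B) = 0.32 × (-5150) + 0.36 × 12200 + 0.28 × (-600) + 0.04 × 10600 = -1648 + 4392 − 168 + 424 = 3000
Overall = 0.78 × 10868 + 0.22 × 3000 = 8477.04 + 660 = 9137.04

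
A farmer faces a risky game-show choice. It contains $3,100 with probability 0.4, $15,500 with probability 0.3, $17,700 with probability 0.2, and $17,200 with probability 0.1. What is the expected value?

EV = 0.4 × 3100 + 0.3 × 15500 + 0.2 × 17700 + 0.1 × 17200 = 1240 + 4650 + 3540 + 1720 = 11150

$11,150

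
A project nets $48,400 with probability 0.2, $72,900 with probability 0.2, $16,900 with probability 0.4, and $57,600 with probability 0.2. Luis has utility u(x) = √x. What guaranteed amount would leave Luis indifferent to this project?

E[u] = 0.2·√48400 + 0.2·√72900 + 0.4·√16900 + 0.2·√57600 = 0.2·220 + 0.2·270 + 0.4·130 + 0.2·240 = 198
CE = (198)² = 39204

$39,204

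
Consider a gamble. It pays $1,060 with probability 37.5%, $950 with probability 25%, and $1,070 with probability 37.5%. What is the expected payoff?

EV = 0.375 × 1060 + 0.25 × 950 + 0.375 × 1070 = 397.5 + 237.5 + 401.25 = 1036.25

$1,036.25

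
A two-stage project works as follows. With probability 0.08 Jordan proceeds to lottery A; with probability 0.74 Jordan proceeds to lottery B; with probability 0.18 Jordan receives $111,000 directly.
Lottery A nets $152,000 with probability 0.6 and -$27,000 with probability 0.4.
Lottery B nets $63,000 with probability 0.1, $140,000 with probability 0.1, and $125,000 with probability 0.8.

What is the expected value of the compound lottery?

EV(A) = 0.6 × 152000 + 0.4 × (-27000) = 91200 − 10800 = 80400
EV(B) = 0.1 × 63000 + 0.1 × 140000 + 0.8 × 125000 = 6300 + 14000 + 100000 = 120300
Branch C: 111000 (certain)
Overall = 0.08 × 80400 + 0.74 × 120300 + 0.18 × 111000 = 6432 + 89022 + 19980 = 115434

$115,434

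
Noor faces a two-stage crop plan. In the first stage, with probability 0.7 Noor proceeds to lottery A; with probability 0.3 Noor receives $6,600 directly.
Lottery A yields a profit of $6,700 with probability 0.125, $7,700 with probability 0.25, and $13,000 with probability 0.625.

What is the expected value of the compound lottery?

EV(A) = 0.125 × 6700 + 0.25 × 7700 + 0.625 × 13000 = 837.5 + 1925 + 8125 = 10887.5
Branch B: 6600 (certain)
Overall = 0.7 × 10887.5 + 0.3 × 6600 = 7621.25 + 1980 = 9601.25

$9,601.25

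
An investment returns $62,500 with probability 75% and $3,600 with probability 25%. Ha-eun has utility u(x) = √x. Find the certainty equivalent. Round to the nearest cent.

E[u] = 0.75·√62500 + 0.25·√3600 = 0.75·250 + 0.25·60 = 202.5
CE = (202.5)² = 41006.25

$41,006.25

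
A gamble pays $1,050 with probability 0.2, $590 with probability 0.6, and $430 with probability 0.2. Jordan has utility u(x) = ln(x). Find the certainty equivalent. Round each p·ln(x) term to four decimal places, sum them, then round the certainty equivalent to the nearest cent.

E[u] = 0.2·ln(1050) + 0.6·ln(590) + 0.2·ln(430) = 1.3913 + 3.8281 + 1.2128 = 6.4322
CE = e^6.4322 ≈ 621.54

$621.54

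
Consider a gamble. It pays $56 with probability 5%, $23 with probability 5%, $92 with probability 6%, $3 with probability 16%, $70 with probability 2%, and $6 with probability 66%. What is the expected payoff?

$15.31

EV = 0.05 × 56 + 0.05 × 23 + 0.06 × 92 + 0.16 × 3 + 0.02 × 70 + 0.66 × 6 = 2.8 + 1.15 + 5.52 + 0.48 + 1.4 + 3.96 = 15.31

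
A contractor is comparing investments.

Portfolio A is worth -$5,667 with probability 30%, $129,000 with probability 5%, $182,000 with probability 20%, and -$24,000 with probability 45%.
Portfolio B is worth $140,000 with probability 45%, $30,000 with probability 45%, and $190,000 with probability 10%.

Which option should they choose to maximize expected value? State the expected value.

Portfolio A = 0.3 × (-5667) + 0.05 × 129000 + 0.2 × 182000 + 0.45 × (-24000) = -1700.1 + 6450 + 36400 − 10800 = 30349.9
Portfolio B = 0.45 × 140000 + 0.45 × 30000 + 0.1 × 190000 = 63000 + 13500 + 19000 = 95500

Portfolio B ($95,500)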